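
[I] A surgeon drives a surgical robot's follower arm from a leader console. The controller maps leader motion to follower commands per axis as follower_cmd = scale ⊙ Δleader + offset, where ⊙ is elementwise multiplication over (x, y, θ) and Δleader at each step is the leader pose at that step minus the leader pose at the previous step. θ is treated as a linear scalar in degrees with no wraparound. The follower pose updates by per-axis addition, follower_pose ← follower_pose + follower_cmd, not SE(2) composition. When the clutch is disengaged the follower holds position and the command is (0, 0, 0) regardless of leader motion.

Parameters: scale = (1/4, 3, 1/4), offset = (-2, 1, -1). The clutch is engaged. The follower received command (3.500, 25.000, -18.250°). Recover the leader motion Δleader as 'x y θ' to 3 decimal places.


axis x: (3.500 − -2) / (1/4) = 22.000
axis y: (25.000 − 1) / (3) = 8.000
axis θ: (-18.250 − -1) / (1/4) = -69.000

22.000 8.000 -69.000


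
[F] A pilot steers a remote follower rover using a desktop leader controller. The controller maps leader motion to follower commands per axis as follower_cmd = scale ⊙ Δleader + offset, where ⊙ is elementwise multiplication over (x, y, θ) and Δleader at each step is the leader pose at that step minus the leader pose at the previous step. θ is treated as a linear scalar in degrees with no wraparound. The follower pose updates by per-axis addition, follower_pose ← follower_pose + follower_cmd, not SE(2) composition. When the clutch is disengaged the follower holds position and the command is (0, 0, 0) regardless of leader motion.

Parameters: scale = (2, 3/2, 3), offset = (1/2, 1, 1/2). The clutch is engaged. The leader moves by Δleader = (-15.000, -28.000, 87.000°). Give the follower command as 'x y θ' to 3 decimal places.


-29.500 -41.000 261.500

axis x: 2·-15.000 + 1/2 = -29.500
axis y: 3/2·-28.000 + 1 = -41.000
axis θ: 3·87.000 + 1/2 = 261.500


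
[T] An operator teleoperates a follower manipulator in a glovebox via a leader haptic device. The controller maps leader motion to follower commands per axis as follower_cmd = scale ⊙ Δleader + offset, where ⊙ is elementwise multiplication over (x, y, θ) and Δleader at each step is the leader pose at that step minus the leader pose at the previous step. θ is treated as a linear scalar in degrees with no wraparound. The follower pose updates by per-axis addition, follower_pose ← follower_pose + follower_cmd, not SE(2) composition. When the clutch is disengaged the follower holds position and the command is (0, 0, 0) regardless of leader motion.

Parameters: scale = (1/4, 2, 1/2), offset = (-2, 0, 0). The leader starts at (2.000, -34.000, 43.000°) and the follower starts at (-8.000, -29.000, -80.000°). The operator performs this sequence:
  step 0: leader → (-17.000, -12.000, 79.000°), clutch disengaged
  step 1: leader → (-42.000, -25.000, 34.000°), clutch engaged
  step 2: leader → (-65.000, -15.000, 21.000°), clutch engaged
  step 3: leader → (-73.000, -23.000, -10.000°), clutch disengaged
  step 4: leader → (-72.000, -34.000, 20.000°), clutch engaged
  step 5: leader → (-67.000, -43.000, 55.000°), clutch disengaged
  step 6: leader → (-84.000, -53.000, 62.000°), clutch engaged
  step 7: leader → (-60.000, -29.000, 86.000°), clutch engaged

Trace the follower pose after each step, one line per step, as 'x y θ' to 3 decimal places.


-8.000 -29.000 -80.000
-16.250 -55.000 -102.500
-24.000 -35.000 -109.000
-24.000 -35.000 -109.000
-25.750 -57.000 -94.000
-25.750 -57.000 -94.000
-32.000 -77.000 -90.500
-28.000 -29.000 -78.500

step 0: Δleader=(-19.000, 22.000, 36.000°), disengaged; cmd=(0,0,0) → follower holds at (-8.000, -29.000, -80.000°)
step 1: Δleader=(-25.000, -13.000, -45.000°), engaged; cmd=(-8.250, -26.000, -22.500°) → follower=(-16.250, -55.000, -102.500°)
step 2: Δleader=(-23.000, 10.000, -13.000°), engaged; cmd=(-7.750, 20.000, -6.500°) → follower=(-24.000, -35.000, -109.000°)
step 3: Δleader=(-8.000, -8.000, -31.000°), disengaged; cmd=(0,0,0) → follower holds at (-24.000, -35.000, -109.000°)
step 4: Δleader=(1.000, -11.000, 30.000°), engaged; cmd=(-1.750, -22.000, 15.000°) → follower=(-25.750, -57.000, -94.000°)
step 5: Δleader=(5.000, -9.000, 35.000°), disengaged; cmd=(0,0,0) → follower holds at (-25.750, -57.000, -94.000°)
step 6: Δleader=(-17.000, -10.000, 7.000°), engaged; cmd=(-6.250, -20.000, 3.500°) → follower=(-32.000, -77.000, -90.500°)
step 7: Δleader=(24.000, 24.000, 24.000°), engaged; cmd=(4.000, 48.000, 12.000°) → follower=(-28.000, -29.000, -78.500°)


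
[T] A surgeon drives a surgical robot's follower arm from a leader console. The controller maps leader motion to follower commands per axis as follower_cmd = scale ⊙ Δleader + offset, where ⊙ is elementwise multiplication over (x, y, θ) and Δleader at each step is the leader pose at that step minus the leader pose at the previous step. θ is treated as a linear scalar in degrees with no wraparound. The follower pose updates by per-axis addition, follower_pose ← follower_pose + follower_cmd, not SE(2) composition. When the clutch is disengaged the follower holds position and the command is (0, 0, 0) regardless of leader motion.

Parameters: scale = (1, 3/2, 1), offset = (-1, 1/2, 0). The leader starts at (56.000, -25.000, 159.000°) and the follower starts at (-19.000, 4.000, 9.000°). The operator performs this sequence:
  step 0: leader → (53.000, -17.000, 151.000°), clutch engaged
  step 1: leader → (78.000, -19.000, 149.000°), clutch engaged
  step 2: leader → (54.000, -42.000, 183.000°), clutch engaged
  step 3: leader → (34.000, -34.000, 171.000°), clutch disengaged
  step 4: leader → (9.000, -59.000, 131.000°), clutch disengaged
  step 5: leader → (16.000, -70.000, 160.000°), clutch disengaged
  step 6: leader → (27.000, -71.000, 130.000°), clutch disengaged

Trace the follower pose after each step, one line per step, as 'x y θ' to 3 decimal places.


step 0: Δleader=(-3.000, 8.000, -8.000°), engaged; cmd=(-4.000, 12.500, -8.000°) → follower=(-23.000, 16.500, 1.000°)
step 1: Δleader=(25.000, -2.000, -2.000°), engaged; cmd=(24.000, -2.500, -2.000°) → follower=(1.000, 14.000, -1.000°)
step 2: Δleader=(-24.000, -23.000, 34.000°), engaged; cmd=(-25.000, -34.000, 34.000°) → follower=(-24.000, -20.000, 33.000°)
step 3: Δleader=(-20.000, 8.000, -12.000°), disengaged; cmd=(0,0,0) → follower holds at (-24.000, -20.000, 33.000°)
step 4: Δleader=(-25.000, -25.000, -40.000°), disengaged; cmd=(0,0,0) → follower holds at (-24.000, -20.000, 33.000°)
step 5: Δleader=(7.000, -11.000, 29.000°), disengaged; cmd=(0,0,0) → follower holds at (-24.000, -20.000, 33.000°)
step 6: Δleader=(11.000, -1.000, -30.000°), disengaged; cmd=(0,0,0) → follower holds at (-24.000, -20.000, 33.000°)

-23.000 16.500 1.000
1.000 14.000 -1.000
-24.000 -20.000 33.000
-24.000 -20.000 33.000
-24.000 -20.000 33.000
-24.000 -20.000 33.000
-24.000 -20.000 33.000


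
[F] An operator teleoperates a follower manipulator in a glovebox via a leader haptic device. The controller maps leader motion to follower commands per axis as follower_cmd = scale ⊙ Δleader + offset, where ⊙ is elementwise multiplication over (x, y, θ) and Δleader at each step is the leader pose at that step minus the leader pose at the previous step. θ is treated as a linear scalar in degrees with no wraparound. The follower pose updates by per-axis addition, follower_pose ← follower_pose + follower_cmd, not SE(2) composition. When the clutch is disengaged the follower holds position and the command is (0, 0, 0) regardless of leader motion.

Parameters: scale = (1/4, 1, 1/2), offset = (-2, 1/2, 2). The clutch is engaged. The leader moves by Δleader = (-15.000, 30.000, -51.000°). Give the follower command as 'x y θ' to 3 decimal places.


-5.750 30.500 -23.500

axis x: 1/4·-15.000 + -2 = -5.750
axis y: 1·30.000 + 1/2 = 30.500
axis θ: 1/2·-51.000 + 2 = -23.500


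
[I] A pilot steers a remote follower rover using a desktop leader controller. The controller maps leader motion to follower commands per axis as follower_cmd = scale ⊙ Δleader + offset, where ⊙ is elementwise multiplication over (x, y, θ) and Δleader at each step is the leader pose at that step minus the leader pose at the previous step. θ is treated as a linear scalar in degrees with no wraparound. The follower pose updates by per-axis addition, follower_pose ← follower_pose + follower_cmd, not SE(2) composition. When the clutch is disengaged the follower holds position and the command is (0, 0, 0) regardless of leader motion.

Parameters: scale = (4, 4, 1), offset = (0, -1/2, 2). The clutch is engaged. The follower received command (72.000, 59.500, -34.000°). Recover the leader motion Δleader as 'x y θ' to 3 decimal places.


axis x: (72.000 − 0) / (4) = 18.000
axis y: (59.500 − -1/2) / (4) = 15.000
axis θ: (-34.000 − 2) / (1) = -36.000

18.000 15.000 -36.000


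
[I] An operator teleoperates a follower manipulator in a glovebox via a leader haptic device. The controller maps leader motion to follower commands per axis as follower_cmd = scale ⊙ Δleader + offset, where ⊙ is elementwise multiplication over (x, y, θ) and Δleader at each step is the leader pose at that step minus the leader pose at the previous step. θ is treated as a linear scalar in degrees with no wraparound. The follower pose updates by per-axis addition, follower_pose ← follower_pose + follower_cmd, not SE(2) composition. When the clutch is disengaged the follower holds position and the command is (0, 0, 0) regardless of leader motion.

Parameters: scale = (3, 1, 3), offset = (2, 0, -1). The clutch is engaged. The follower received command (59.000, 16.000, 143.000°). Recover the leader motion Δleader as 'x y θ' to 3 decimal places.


axis x: (59.000 − 2) / (3) = 19.000
axis y: (16.000 − 0) / (1) = 16.000
axis θ: (143.000 − -1) / (3) = 48.000

19.000 16.000 48.000


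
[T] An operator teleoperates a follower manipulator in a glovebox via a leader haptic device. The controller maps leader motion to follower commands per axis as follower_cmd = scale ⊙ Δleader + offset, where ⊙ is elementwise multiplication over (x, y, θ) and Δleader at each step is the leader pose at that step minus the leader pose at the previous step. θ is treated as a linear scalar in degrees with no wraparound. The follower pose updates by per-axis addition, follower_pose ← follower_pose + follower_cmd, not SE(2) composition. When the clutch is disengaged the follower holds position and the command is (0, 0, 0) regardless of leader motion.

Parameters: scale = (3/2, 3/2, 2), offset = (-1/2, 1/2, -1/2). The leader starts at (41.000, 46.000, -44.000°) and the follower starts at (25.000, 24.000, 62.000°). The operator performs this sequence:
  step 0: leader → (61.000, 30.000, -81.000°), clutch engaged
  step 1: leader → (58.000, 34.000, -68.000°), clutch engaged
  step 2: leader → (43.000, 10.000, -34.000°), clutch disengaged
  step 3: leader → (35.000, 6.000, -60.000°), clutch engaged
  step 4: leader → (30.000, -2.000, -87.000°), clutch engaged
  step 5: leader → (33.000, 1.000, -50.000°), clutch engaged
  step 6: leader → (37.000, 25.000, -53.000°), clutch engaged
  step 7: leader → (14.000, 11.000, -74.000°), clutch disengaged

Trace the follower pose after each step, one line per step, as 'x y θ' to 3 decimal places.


step 0: Δleader=(20.000, -16.000, -37.000°), engaged; cmd=(29.500, -23.500, -74.500°) → follower=(54.500, 0.500, -12.500°)
step 1: Δleader=(-3.000, 4.000, 13.000°), engaged; cmd=(-5.000, 6.500, 25.500°) → follower=(49.500, 7.000, 13.000°)
step 2: Δleader=(-15.000, -24.000, 34.000°), disengaged; cmd=(0,0,0) → follower holds at (49.500, 7.000, 13.000°)
step 3: Δleader=(-8.000, -4.000, -26.000°), engaged; cmd=(-12.500, -5.500, -52.500°) → follower=(37.000, 1.500, -39.500°)
step 4: Δleader=(-5.000, -8.000, -27.000°), engaged; cmd=(-8.000, -11.500, -54.500°) → follower=(29.000, -10.000, -94.000°)
step 5: Δleader=(3.000, 3.000, 37.000°), engaged; cmd=(4.000, 5.000, 73.500°) → follower=(33.000, -5.000, -20.500°)
step 6: Δleader=(4.000, 24.000, -3.000°), engaged; cmd=(5.500, 36.500, -6.500°) → follower=(38.500, 31.500, -27.000°)
step 7: Δleader=(-23.000, -14.000, -21.000°), disengaged; cmd=(0,0,0) → follower holds at (38.500, 31.500, -27.000°)

54.500 0.500 -12.500
49.500 7.000 13.000
49.500 7.000 13.000
37.000 1.500 -39.500
29.000 -10.000 -94.000
33.000 -5.000 -20.500
38.500 31.500 -27.000
38.500 31.500 -27.000


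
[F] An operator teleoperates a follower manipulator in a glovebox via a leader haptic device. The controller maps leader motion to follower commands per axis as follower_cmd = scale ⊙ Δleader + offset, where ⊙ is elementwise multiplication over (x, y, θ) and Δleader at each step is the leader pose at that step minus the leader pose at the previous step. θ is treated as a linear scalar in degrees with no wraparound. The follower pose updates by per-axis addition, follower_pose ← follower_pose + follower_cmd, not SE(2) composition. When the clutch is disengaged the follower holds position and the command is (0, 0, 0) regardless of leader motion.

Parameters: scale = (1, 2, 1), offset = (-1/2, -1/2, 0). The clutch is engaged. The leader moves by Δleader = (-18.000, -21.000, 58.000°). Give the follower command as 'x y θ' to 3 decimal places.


axis x: 1·-18.000 + -1/2 = -18.500
axis y: 2·-21.000 + -1/2 = -42.500
axis θ: 1·58.000 + 0 = 58.000

-18.500 -42.500 58.000


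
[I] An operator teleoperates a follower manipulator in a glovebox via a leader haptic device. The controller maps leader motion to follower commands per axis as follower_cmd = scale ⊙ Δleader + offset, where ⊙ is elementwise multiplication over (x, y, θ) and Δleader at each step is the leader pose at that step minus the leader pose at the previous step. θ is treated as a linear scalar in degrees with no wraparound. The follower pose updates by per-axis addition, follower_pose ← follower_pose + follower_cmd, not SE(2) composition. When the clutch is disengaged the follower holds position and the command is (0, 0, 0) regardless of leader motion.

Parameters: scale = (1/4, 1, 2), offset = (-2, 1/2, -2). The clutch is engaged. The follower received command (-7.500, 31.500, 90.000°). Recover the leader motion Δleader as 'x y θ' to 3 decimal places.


-22.000 31.000 46.000

axis x: (-7.500 − -2) / (1/4) = -22.000
axis y: (31.500 − 1/2) / (1) = 31.000
axis θ: (90.000 − -2) / (2) = 46.000


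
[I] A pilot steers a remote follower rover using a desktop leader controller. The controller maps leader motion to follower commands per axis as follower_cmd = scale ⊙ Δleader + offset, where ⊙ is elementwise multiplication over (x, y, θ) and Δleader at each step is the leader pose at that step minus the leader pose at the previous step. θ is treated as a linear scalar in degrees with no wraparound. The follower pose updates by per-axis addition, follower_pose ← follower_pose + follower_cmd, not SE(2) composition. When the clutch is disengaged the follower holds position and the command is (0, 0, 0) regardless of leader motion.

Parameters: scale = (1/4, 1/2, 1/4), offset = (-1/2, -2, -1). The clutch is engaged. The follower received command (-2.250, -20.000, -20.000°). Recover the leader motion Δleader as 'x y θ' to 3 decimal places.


axis x: (-2.250 − -1/2) / (1/4) = -7.000
axis y: (-20.000 − -2) / (1/2) = -36.000
axis θ: (-20.000 − -1) / (1/4) = -76.000

-7.000 -36.000 -76.000


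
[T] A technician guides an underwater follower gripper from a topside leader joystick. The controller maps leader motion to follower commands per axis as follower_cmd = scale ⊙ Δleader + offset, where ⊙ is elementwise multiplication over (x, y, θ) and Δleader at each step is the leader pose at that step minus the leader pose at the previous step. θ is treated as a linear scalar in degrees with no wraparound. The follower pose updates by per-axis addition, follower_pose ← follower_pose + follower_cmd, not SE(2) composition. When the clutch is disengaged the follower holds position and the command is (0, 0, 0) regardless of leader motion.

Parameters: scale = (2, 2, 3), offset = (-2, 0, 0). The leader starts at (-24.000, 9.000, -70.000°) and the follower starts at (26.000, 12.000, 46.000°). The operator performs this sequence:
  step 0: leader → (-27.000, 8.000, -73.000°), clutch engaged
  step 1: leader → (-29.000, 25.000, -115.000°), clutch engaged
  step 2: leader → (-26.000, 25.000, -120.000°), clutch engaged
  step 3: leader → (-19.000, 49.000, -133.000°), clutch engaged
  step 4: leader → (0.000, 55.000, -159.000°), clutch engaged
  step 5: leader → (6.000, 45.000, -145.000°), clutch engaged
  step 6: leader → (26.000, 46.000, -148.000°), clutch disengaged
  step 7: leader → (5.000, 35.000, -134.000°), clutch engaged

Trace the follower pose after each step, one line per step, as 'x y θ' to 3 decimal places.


18.000 10.000 37.000
12.000 44.000 -89.000
16.000 44.000 -104.000
28.000 92.000 -143.000
64.000 104.000 -221.000
74.000 84.000 -179.000
74.000 84.000 -179.000
30.000 62.000 -137.000

step 0: Δleader=(-3.000, -1.000, -3.000°), engaged; cmd=(-8.000, -2.000, -9.000°) → follower=(18.000, 10.000, 37.000°)
step 1: Δleader=(-2.000, 17.000, -42.000°), engaged; cmd=(-6.000, 34.000, -126.000°) → follower=(12.000, 44.000, -89.000°)
step 2: Δleader=(3.000, 0.000, -5.000°), engaged; cmd=(4.000, 0.000, -15.000°) → follower=(16.000, 44.000, -104.000°)
step 3: Δleader=(7.000, 24.000, -13.000°), engaged; cmd=(12.000, 48.000, -39.000°) → follower=(28.000, 92.000, -143.000°)
step 4: Δleader=(19.000, 6.000, -26.000°), engaged; cmd=(36.000, 12.000, -78.000°) → follower=(64.000, 104.000, -221.000°)
step 5: Δleader=(6.000, -10.000, 14.000°), engaged; cmd=(10.000, -20.000, 42.000°) → follower=(74.000, 84.000, -179.000°)
step 6: Δleader=(20.000, 1.000, -3.000°), disengaged; cmd=(0,0,0) → follower holds at (74.000, 84.000, -179.000°)
step 7: Δleader=(-21.000, -11.000, 14.000°), engaged; cmd=(-44.000, -22.000, 42.000°) → follower=(30.000, 62.000, -137.000°)


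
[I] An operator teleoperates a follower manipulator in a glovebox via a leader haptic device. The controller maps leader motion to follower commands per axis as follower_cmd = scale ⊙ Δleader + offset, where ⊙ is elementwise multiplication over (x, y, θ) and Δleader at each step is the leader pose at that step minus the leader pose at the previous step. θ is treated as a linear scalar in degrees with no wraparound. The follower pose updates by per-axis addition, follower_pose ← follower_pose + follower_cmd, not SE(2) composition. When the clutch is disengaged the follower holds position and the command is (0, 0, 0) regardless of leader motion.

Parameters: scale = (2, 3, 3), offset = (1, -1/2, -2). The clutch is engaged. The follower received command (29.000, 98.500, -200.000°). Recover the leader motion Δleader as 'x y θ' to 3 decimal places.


axis x: (29.000 − 1) / (2) = 14.000
axis y: (98.500 − -1/2) / (3) = 33.000
axis θ: (-200.000 − -2) / (3) = -66.000

14.000 33.000 -66.000


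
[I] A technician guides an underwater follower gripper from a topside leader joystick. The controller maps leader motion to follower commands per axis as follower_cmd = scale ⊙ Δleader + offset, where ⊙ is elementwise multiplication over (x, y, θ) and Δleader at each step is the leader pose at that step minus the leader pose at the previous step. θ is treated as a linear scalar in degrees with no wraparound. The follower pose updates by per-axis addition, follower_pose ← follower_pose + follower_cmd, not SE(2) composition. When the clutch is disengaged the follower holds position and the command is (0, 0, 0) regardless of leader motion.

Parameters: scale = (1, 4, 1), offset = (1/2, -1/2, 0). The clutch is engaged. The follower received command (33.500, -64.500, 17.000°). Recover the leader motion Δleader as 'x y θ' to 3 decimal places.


axis x: (33.500 − 1/2) / (1) = 33.000
axis y: (-64.500 − -1/2) / (4) = -16.000
axis θ: (17.000 − 0) / (1) = 17.000

33.000 -16.000 17.000


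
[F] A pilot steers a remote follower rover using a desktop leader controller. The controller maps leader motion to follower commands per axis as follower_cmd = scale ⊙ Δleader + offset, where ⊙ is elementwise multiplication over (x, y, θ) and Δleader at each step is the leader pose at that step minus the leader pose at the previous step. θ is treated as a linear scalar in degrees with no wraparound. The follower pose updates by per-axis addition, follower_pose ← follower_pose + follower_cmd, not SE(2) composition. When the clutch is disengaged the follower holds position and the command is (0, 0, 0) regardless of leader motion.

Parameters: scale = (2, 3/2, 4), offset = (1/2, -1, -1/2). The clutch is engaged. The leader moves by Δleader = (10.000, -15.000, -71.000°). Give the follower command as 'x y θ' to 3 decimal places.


axis x: 2·10.000 + 1/2 = 20.500
axis y: 3/2·-15.000 + -1 = -23.500
axis θ: 4·-71.000 + -1/2 = -284.500

20.500 -23.500 -284.500


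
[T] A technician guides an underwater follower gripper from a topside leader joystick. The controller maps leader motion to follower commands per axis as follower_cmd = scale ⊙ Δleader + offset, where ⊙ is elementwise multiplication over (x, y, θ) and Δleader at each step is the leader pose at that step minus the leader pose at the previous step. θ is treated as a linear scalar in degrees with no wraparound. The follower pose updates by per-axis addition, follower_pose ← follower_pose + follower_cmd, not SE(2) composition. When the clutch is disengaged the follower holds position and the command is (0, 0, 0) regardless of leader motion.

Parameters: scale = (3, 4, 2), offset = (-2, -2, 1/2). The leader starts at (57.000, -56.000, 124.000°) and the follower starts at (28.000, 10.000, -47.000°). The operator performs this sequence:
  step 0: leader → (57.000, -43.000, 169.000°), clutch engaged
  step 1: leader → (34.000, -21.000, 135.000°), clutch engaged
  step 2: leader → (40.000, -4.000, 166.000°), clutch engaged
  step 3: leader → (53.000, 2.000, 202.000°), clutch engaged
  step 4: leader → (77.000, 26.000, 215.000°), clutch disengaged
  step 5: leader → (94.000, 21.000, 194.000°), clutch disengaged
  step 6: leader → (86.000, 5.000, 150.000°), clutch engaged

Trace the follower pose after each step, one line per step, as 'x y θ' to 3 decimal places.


26.000 60.000 43.500
-45.000 146.000 -24.000
-29.000 212.000 38.500
8.000 234.000 111.000
8.000 234.000 111.000
8.000 234.000 111.000
-18.000 168.000 23.500

step 0: Δleader=(0.000, 13.000, 45.000°), engaged; cmd=(-2.000, 50.000, 90.500°) → follower=(26.000, 60.000, 43.500°)
step 1: Δleader=(-23.000, 22.000, -34.000°), engaged; cmd=(-71.000, 86.000, -67.500°) → follower=(-45.000, 146.000, -24.000°)
step 2: Δleader=(6.000, 17.000, 31.000°), engaged; cmd=(16.000, 66.000, 62.500°) → follower=(-29.000, 212.000, 38.500°)
step 3: Δleader=(13.000, 6.000, 36.000°), engaged; cmd=(37.000, 22.000, 72.500°) → follower=(8.000, 234.000, 111.000°)
step 4: Δleader=(24.000, 24.000, 13.000°), disengaged; cmd=(0,0,0) → follower holds at (8.000, 234.000, 111.000°)
step 5: Δleader=(17.000, -5.000, -21.000°), disengaged; cmd=(0,0,0) → follower holds at (8.000, 234.000, 111.000°)
step 6: Δleader=(-8.000, -16.000, -44.000°), engaged; cmd=(-26.000, -66.000, -87.500°) → follower=(-18.000, 168.000, 23.500°)


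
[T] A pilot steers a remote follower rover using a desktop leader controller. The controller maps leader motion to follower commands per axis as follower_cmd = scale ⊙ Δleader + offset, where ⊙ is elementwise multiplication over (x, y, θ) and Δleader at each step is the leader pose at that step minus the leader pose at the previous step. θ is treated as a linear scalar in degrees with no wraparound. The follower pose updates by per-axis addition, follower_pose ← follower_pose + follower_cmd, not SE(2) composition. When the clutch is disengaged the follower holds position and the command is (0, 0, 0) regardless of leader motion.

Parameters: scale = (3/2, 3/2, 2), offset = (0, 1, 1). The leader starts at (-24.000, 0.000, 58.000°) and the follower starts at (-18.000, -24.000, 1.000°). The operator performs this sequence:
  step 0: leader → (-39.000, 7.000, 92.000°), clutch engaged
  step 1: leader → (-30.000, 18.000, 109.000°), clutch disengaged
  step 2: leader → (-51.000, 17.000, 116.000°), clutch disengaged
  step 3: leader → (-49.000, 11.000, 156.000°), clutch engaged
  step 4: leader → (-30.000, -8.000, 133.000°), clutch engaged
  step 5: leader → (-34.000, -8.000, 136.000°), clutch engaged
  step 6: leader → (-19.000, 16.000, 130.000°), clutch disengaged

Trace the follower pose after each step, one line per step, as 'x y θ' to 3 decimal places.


-40.500 -12.500 70.000
-40.500 -12.500 70.000
-40.500 -12.500 70.000
-37.500 -20.500 151.000
-9.000 -48.000 106.000
-15.000 -47.000 113.000
-15.000 -47.000 113.000

step 0: Δleader=(-15.000, 7.000, 34.000°), engaged; cmd=(-22.500, 11.500, 69.000°) → follower=(-40.500, -12.500, 70.000°)
step 1: Δleader=(9.000, 11.000, 17.000°), disengaged; cmd=(0,0,0) → follower holds at (-40.500, -12.500, 70.000°)
step 2: Δleader=(-21.000, -1.000, 7.000°), disengaged; cmd=(0,0,0) → follower holds at (-40.500, -12.500, 70.000°)
step 3: Δleader=(2.000, -6.000, 40.000°), engaged; cmd=(3.000, -8.000, 81.000°) → follower=(-37.500, -20.500, 151.000°)
step 4: Δleader=(19.000, -19.000, -23.000°), engaged; cmd=(28.500, -27.500, -45.000°) → follower=(-9.000, -48.000, 106.000°)
step 5: Δleader=(-4.000, 0.000, 3.000°), engaged; cmd=(-6.000, 1.000, 7.000°) → follower=(-15.000, -47.000, 113.000°)
step 6: Δleader=(15.000, 24.000, -6.000°), disengaged; cmd=(0,0,0) → follower holds at (-15.000, -47.000, 113.000°)


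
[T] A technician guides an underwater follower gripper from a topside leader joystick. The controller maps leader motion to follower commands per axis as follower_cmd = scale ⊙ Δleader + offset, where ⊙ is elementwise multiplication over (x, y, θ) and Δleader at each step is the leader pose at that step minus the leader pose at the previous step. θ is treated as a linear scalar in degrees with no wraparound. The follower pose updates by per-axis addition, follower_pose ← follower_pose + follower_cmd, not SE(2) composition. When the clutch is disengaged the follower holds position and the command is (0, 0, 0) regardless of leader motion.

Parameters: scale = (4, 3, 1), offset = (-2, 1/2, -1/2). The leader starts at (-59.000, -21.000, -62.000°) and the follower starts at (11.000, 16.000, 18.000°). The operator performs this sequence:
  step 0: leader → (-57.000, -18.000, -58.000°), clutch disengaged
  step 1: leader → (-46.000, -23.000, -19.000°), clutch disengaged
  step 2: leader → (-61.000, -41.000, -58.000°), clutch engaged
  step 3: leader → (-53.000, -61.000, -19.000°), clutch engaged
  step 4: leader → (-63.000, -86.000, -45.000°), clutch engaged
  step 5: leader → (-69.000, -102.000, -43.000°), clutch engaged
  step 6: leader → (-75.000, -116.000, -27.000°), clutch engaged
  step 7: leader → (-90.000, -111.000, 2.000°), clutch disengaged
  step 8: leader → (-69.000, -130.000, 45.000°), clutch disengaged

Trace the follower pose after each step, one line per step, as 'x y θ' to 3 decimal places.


11.000 16.000 18.000
11.000 16.000 18.000
-51.000 -37.500 -21.500
-21.000 -97.000 17.000
-63.000 -171.500 -9.500
-89.000 -219.000 -8.000
-115.000 -260.500 7.500
-115.000 -260.500 7.500
-115.000 -260.500 7.500

step 0: Δleader=(2.000, 3.000, 4.000°), disengaged; cmd=(0,0,0) → follower holds at (11.000, 16.000, 18.000°)
step 1: Δleader=(11.000, -5.000, 39.000°), disengaged; cmd=(0,0,0) → follower holds at (11.000, 16.000, 18.000°)
step 2: Δleader=(-15.000, -18.000, -39.000°), engaged; cmd=(-62.000, -53.500, -39.500°) → follower=(-51.000, -37.500, -21.500°)
step 3: Δleader=(8.000, -20.000, 39.000°), engaged; cmd=(30.000, -59.500, 38.500°) → follower=(-21.000, -97.000, 17.000°)
step 4: Δleader=(-10.000, -25.000, -26.000°), engaged; cmd=(-42.000, -74.500, -26.500°) → follower=(-63.000, -171.500, -9.500°)
step 5: Δleader=(-6.000, -16.000, 2.000°), engaged; cmd=(-26.000, -47.500, 1.500°) → follower=(-89.000, -219.000, -8.000°)
step 6: Δleader=(-6.000, -14.000, 16.000°), engaged; cmd=(-26.000, -41.500, 15.500°) → follower=(-115.000, -260.500, 7.500°)
step 7: Δleader=(-15.000, 5.000, 29.000°), disengaged; cmd=(0,0,0) → follower holds at (-115.000, -260.500, 7.500°)
step 8: Δleader=(21.000, -19.000, 43.000°), disengaged; cmd=(0,0,0) → follower holds at (-115.000, -260.500, 7.500°)


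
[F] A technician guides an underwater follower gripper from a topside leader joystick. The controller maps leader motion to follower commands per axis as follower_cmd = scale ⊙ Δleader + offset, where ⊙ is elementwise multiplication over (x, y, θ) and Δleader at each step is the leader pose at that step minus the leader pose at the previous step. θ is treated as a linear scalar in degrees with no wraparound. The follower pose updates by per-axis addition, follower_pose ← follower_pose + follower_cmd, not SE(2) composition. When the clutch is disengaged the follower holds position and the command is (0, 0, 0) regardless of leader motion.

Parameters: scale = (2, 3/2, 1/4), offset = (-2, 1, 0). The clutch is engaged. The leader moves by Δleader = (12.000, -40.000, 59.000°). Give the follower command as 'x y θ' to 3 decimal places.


22.000 -59.000 14.750

axis x: 2·12.000 + -2 = 22.000
axis y: 3/2·-40.000 + 1 = -59.000
axis θ: 1/4·59.000 + 0 = 14.750


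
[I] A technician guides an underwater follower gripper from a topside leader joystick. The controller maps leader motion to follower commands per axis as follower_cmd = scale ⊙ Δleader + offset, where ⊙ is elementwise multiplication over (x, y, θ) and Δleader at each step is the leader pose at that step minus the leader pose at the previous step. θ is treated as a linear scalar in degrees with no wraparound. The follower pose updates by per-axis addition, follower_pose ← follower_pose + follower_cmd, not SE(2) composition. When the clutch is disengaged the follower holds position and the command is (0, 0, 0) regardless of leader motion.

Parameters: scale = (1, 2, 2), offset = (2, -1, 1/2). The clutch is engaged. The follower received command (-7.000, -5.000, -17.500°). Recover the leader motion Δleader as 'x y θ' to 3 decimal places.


axis x: (-7.000 − 2) / (1) = -9.000
axis y: (-5.000 − -1) / (2) = -2.000
axis θ: (-17.500 − 1/2) / (2) = -9.000

-9.000 -2.000 -9.000


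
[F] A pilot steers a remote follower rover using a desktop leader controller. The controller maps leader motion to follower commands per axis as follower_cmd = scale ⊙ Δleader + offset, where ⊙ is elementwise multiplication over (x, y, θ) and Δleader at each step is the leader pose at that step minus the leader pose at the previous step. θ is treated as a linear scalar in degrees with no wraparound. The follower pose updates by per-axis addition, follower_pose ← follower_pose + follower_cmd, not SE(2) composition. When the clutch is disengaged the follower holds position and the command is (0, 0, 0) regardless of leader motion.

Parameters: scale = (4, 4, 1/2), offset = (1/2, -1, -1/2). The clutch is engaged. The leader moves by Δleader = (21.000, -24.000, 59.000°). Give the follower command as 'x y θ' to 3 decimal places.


axis x: 4·21.000 + 1/2 = 84.500
axis y: 4·-24.000 + -1 = -97.000
axis θ: 1/2·59.000 + -1/2 = 29.000

84.500 -97.000 29.000


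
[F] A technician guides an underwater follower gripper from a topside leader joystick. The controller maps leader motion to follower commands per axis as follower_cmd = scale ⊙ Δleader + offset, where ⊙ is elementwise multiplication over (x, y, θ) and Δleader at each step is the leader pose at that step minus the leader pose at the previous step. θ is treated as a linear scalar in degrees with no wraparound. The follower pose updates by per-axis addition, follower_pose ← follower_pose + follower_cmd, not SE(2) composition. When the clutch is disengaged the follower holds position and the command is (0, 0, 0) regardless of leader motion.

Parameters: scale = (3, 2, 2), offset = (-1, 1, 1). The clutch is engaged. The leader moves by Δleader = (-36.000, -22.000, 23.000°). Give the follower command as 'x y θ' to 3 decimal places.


axis x: 3·-36.000 + -1 = -109.000
axis y: 2·-22.000 + 1 = -43.000
axis θ: 2·23.000 + 1 = 47.000

-109.000 -43.000 47.000


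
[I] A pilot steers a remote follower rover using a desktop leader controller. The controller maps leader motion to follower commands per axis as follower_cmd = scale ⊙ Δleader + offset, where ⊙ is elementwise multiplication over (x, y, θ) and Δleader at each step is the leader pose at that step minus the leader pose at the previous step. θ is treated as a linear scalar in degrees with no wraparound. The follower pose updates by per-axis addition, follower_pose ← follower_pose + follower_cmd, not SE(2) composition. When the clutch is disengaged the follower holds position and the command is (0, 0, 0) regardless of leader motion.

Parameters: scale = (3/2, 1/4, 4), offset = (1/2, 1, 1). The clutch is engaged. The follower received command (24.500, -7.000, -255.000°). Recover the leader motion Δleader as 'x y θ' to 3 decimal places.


16.000 -32.000 -64.000

axis x: (24.500 − 1/2) / (3/2) = 16.000
axis y: (-7.000 − 1) / (1/4) = -32.000
axis θ: (-255.000 − 1) / (4) = -64.000


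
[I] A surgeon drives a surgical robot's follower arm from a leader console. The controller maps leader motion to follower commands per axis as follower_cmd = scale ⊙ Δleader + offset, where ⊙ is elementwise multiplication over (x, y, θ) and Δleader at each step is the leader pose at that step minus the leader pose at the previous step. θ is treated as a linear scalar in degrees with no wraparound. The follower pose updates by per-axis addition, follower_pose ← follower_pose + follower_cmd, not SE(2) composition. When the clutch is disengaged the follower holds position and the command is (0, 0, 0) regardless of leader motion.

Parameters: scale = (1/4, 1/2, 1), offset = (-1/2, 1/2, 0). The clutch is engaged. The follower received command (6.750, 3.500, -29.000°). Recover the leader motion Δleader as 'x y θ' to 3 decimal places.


axis x: (6.750 − -1/2) / (1/4) = 29.000
axis y: (3.500 − 1/2) / (1/2) = 6.000
axis θ: (-29.000 − 0) / (1) = -29.000

29.000 6.000 -29.000


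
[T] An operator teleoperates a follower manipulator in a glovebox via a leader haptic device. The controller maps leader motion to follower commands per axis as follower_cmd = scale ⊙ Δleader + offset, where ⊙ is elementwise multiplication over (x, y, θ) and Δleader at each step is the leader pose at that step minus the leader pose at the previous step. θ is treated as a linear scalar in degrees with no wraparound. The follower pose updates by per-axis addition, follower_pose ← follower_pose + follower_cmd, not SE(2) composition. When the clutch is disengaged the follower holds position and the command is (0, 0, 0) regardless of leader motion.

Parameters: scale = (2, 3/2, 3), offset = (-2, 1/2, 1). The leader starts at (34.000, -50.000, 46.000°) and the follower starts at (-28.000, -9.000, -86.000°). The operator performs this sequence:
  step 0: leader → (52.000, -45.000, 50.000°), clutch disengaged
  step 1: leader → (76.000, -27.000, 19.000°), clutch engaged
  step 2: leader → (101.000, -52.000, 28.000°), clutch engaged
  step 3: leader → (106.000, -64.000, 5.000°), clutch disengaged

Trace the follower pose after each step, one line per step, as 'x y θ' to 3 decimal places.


-28.000 -9.000 -86.000
18.000 18.500 -178.000
66.000 -18.500 -150.000
66.000 -18.500 -150.000

step 0: Δleader=(18.000, 5.000, 4.000°), disengaged; cmd=(0,0,0) → follower holds at (-28.000, -9.000, -86.000°)
step 1: Δleader=(24.000, 18.000, -31.000°), engaged; cmd=(46.000, 27.500, -92.000°) → follower=(18.000, 18.500, -178.000°)
step 2: Δleader=(25.000, -25.000, 9.000°), engaged; cmd=(48.000, -37.000, 28.000°) → follower=(66.000, -18.500, -150.000°)
step 3: Δleader=(5.000, -12.000, -23.000°), disengaged; cmd=(0,0,0) → follower holds at (66.000, -18.500, -150.000°)


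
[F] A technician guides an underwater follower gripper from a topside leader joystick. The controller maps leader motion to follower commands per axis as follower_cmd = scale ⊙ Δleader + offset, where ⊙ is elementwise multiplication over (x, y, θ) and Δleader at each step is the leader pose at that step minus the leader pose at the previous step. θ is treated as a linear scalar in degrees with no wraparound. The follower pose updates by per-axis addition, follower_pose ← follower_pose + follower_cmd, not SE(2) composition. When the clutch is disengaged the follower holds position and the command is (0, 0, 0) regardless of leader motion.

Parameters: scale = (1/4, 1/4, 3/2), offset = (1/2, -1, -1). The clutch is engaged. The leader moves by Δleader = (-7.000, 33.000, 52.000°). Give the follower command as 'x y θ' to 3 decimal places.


axis x: 1/4·-7.000 + 1/2 = -1.250
axis y: 1/4·33.000 + -1 = 7.250
axis θ: 3/2·52.000 + -1 = 77.000

-1.250 7.250 77.000


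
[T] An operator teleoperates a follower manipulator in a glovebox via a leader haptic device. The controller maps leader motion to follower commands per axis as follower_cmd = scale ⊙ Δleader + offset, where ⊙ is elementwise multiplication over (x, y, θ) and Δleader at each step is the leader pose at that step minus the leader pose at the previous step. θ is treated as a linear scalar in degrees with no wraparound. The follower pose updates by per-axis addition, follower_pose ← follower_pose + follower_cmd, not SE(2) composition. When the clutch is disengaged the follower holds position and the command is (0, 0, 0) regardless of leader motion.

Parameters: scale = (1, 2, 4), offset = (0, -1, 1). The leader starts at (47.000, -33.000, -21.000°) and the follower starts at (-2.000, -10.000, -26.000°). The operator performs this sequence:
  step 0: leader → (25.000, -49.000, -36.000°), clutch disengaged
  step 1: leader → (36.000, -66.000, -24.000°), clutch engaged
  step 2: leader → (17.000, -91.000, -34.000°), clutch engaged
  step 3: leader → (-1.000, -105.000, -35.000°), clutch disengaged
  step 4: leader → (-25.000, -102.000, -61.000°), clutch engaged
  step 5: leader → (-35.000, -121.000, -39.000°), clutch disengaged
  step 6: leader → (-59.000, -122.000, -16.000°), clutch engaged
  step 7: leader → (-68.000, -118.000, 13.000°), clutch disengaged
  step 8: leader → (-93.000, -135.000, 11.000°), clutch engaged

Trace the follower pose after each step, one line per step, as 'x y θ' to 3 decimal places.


-2.000 -10.000 -26.000
9.000 -45.000 23.000
-10.000 -96.000 -16.000
-10.000 -96.000 -16.000
-34.000 -91.000 -119.000
-34.000 -91.000 -119.000
-58.000 -94.000 -26.000
-58.000 -94.000 -26.000
-83.000 -129.000 -33.000

step 0: Δleader=(-22.000, -16.000, -15.000°), disengaged; cmd=(0,0,0) → follower holds at (-2.000, -10.000, -26.000°)
step 1: Δleader=(11.000, -17.000, 12.000°), engaged; cmd=(11.000, -35.000, 49.000°) → follower=(9.000, -45.000, 23.000°)
step 2: Δleader=(-19.000, -25.000, -10.000°), engaged; cmd=(-19.000, -51.000, -39.000°) → follower=(-10.000, -96.000, -16.000°)
step 3: Δleader=(-18.000, -14.000, -1.000°), disengaged; cmd=(0,0,0) → follower holds at (-10.000, -96.000, -16.000°)
step 4: Δleader=(-24.000, 3.000, -26.000°), engaged; cmd=(-24.000, 5.000, -103.000°) → follower=(-34.000, -91.000, -119.000°)
step 5: Δleader=(-10.000, -19.000, 22.000°), disengaged; cmd=(0,0,0) → follower holds at (-34.000, -91.000, -119.000°)
step 6: Δleader=(-24.000, -1.000, 23.000°), engaged; cmd=(-24.000, -3.000, 93.000°) → follower=(-58.000, -94.000, -26.000°)
step 7: Δleader=(-9.000, 4.000, 29.000°), disengaged; cmd=(0,0,0) → follower holds at (-58.000, -94.000, -26.000°)
step 8: Δleader=(-25.000, -17.000, -2.000°), engaged; cmd=(-25.000, -35.000, -7.000°) → follower=(-83.000, -129.000, -33.000°)
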